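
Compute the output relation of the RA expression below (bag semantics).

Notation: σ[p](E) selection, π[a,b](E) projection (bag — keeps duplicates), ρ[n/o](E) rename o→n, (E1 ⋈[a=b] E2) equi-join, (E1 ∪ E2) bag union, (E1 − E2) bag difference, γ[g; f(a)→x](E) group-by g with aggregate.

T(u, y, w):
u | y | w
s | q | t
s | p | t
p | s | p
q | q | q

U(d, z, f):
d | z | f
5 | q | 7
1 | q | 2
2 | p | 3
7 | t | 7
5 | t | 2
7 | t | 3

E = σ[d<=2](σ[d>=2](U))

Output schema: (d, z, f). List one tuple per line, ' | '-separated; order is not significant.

Subexpression sizes:
  U → 6
  σ[d>=2](U) → 5
  σ[d<=2](σ[d>=2](U)) → 1

== RESULT ==
d | z | f
2 | p | 3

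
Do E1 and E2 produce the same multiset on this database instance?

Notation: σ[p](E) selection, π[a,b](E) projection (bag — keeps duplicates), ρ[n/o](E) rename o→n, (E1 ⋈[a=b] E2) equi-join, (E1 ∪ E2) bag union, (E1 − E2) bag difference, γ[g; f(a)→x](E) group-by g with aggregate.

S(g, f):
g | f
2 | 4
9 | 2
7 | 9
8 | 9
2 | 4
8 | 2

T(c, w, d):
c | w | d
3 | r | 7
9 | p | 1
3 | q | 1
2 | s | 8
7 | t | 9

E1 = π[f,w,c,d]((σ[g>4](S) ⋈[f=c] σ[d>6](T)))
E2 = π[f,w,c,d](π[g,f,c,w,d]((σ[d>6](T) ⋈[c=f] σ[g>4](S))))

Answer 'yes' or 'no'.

E1 per-node cardinality:
  S → 6
  σ[g>4](S) → 4
  T → 5
  σ[d>6](T) → 3
  (σ[g>4](S) ⋈[f=c] σ[d>6](T)) → 2
  π[f,w,c,d]((σ[g>4](S) ⋈[f=c] σ[d>6](T))) → 2
E2 per-node cardinality:
  T → 5
  σ[d>6](T) → 3
  S → 6
  σ[g>4](S) → 4
  (σ[d>6](T) ⋈[c=f] σ[g>4](S)) → 2
  π[g,f,c,w,d]((σ[d>6](T) ⋈[c=f] σ[g>4](S))) → 2
  π[f,w,c,d](π[g,f,c,w,d]((σ[d>6](T) ⋈[c=f] σ[g>4](S)))) → 2

E1 and E2 produce the same multiset:
f | w | c | d
2 | s | 2 | 8
2 | s | 2 | 8

yes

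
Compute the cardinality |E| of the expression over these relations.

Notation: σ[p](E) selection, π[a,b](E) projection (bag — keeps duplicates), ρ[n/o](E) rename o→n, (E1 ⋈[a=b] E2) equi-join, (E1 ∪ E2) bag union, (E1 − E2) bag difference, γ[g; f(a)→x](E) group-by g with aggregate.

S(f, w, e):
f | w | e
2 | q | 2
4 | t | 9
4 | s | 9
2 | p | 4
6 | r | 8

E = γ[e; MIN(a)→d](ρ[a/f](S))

Subexpression sizes:
  S → 5
  ρ[a/f](S) → 5
  γ[e; MIN(a)→d](ρ[a/f](S)) → 4

|E| = 4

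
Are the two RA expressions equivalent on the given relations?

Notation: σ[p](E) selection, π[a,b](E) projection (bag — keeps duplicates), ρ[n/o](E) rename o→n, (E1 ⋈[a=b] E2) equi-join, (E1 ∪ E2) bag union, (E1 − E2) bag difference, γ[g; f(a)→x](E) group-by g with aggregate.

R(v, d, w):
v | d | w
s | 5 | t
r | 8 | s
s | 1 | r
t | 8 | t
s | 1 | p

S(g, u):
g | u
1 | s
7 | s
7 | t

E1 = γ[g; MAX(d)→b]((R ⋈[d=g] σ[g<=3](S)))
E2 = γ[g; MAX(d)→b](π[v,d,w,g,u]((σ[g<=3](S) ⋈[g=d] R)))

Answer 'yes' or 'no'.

E1 per-node cardinality:
  R → 5
  S → 3
  σ[g<=3](S) → 1
  (R ⋈[d=g] σ[g<=3](S)) → 2
  γ[g; MAX(d)→b]((R ⋈[d=g] σ[g<=3](S))) → 1
E2 per-node cardinality:
  S → 3
  σ[g<=3](S) → 1
  R → 5
  (σ[g<=3](S) ⋈[g=d] R) → 2
  π[v,d,w,g,u]((σ[g<=3](S) ⋈[g=d] R)) → 2
  γ[g; MAX(d)→b](π[v,d,w,g,u]((σ[g<=3](S) ⋈[g=d] R))) → 1

E1 and E2 produce the same multiset:
g | b
1 | 1

yes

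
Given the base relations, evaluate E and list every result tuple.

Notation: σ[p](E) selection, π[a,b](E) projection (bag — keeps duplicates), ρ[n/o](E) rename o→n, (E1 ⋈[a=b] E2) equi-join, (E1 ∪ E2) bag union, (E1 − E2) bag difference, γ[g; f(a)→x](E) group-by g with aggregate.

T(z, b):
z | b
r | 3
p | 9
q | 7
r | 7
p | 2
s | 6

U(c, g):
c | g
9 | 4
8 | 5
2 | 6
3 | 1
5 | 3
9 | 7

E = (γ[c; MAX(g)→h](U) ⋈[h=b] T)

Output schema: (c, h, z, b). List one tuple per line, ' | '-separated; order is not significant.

Subexpression sizes:
  U → 6
  γ[c; MAX(g)→h](U) → 5
  T → 6
  (γ[c; MAX(g)→h](U) ⋈[h=b] T) → 4

== RESULT ==
c | h | z | b
2 | 6 | s | 6
5 | 3 | r | 3
9 | 7 | q | 7
9 | 7 | r | 7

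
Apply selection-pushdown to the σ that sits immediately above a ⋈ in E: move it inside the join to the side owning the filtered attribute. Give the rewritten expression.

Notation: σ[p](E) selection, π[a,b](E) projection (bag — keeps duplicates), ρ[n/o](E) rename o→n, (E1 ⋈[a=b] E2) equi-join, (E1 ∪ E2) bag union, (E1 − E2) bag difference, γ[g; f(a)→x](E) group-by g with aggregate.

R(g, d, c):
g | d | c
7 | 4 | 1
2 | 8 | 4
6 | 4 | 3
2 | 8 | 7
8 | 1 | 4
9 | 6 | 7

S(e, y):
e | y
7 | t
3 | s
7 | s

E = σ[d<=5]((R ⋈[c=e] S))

σ filters on d, owned by the left side.
E' = (σ[d<=5](R) ⋈[c=e] S)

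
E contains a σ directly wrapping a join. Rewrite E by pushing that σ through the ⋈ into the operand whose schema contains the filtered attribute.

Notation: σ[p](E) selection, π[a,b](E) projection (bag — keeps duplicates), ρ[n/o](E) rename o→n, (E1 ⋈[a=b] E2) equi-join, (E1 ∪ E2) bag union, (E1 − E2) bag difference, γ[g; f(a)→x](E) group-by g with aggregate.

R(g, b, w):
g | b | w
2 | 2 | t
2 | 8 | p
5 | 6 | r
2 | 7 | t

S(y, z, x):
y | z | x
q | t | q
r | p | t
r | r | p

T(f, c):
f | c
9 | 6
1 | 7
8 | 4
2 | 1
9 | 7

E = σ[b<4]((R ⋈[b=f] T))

σ filters on b, owned by the left side.
E' = (σ[b<4](R) ⋈[b=f] T)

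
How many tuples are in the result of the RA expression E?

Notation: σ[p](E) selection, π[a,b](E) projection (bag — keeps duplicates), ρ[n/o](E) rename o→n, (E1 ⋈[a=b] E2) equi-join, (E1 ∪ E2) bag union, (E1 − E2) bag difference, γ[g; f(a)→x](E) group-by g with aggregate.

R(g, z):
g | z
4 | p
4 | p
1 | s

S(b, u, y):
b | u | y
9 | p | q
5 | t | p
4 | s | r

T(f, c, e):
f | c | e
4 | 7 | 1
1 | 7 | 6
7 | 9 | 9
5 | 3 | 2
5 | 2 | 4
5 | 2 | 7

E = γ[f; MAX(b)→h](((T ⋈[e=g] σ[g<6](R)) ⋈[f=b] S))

Stepwise |·|:
  T → 6
  R → 3
  σ[g<6](R) → 3
  (T ⋈[e=g] σ[g<6](R)) → 3
  S → 3
  ((T ⋈[e=g] σ[g<6](R)) ⋈[f=b] S) → 3
  γ[f; MAX(b)→h](((T ⋈[e=g] σ[g<6](R)) ⋈[f=b] S)) → 2

|E| = 2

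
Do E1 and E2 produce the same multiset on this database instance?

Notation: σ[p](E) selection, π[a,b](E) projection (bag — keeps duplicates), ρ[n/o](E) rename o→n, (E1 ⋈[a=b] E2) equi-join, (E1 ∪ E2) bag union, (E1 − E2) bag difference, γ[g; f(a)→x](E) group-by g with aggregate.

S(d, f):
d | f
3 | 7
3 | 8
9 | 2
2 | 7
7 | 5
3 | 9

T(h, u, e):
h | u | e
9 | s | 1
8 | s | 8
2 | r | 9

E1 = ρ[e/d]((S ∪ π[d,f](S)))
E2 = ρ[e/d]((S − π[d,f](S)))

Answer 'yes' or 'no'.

E1 per-node cardinality:
  S → 6
  S → 6
  π[d,f](S) → 6
  (S ∪ π[d,f](S)) → 12
  ρ[e/d]((S ∪ π[d,f](S))) → 12
E2 per-node cardinality:
  S → 6
  S → 6
  π[d,f](S) → 6
  (S − π[d,f](S)) → 0
  ρ[e/d]((S − π[d,f](S))) → 0

E1 result:
e | f
2 | 7
2 | 7
3 | 7
3 | 7
3 | 8
3 | 8
3 | 9
3 | 9
7 | 5
7 | 5
9 | 2
9 | 2
E2 result:
e | f
(0 rows)
Witness: (3, 8) appears 2× in E1 but 0× in E2.

no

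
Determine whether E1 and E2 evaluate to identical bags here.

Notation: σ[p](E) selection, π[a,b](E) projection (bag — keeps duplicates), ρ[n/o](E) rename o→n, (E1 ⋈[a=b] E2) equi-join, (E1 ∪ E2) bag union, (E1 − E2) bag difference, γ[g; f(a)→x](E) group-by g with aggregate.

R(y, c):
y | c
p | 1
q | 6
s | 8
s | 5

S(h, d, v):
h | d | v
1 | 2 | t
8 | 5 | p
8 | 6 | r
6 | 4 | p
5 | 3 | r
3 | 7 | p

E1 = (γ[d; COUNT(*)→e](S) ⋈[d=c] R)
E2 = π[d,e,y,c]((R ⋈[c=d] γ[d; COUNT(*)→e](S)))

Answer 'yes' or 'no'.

E1 stepwise |·|:
  S → 6
  γ[d; COUNT(*)→e](S) → 6
  R → 4
  (γ[d; COUNT(*)→e](S) ⋈[d=c] R) → 2
E2 stepwise |·|:
  R → 4
  S → 6
  γ[d; COUNT(*)→e](S) → 6
  (R ⋈[c=d] γ[d; COUNT(*)→e](S)) → 2
  π[d,e,y,c]((R ⋈[c=d] γ[d; COUNT(*)→e](S))) → 2

E1 and E2 produce the same multiset:
d | e | y | c
5 | 1 | s | 5
6 | 1 | q | 6

yes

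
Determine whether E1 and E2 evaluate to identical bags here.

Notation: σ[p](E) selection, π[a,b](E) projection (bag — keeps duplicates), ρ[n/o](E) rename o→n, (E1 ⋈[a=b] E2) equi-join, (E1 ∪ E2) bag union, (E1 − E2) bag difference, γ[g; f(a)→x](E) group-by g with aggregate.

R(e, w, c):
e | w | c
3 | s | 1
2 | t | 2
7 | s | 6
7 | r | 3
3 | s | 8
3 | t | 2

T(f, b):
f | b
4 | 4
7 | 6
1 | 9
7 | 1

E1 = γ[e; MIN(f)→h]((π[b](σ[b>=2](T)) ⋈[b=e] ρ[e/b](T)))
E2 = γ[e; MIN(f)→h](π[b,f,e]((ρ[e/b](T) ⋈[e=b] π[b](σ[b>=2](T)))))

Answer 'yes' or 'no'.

E1 subexpression sizes:
  T → 4
  σ[b>=2](T) → 3
  π[b](σ[b>=2](T)) → 3
  T → 4
  ρ[e/b](T) → 4
  (π[b](σ[b>=2](T)) ⋈[b=e] ρ[e/b](T)) → 3
  γ[e; MIN(f)→h]((π[b](σ[b>=2](T)) ⋈[b=e] ρ[e/b](T))) → 3
E2 subexpression sizes:
  T → 4
  ρ[e/b](T) → 4
  T → 4
  σ[b>=2](T) → 3
  π[b](σ[b>=2](T)) → 3
  (ρ[e/b](T) ⋈[e=b] π[b](σ[b>=2](T))) → 3
  π[b,f,e]((ρ[e/b](T) ⋈[e=b] π[b](σ[b>=2](T)))) → 3
  γ[e; MIN(f)→h](π[b,f,e]((ρ[e/b](T) ⋈[e=b] π[b](σ[b>=2](T))))) → 3

E1 and E2 produce the same multiset:
e | h
4 | 4
6 | 7
9 | 1

yes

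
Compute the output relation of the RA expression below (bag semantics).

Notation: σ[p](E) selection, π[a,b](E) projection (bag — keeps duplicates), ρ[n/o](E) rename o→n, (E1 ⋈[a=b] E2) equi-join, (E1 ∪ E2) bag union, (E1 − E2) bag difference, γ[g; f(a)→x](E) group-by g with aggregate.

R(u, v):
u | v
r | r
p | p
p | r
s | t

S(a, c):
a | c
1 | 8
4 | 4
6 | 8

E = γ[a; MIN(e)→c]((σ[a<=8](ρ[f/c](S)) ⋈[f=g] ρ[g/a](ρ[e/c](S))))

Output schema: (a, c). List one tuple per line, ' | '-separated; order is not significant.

Per-node cardinality:
  S → 3
  ρ[f/c](S) → 3
  σ[a<=8](ρ[f/c](S)) → 3
  S → 3
  ρ[e/c](S) → 3
  ρ[g/a](ρ[e/c](S)) → 3
  (σ[a<=8](ρ[f/c](S)) ⋈[f=g] ρ[g/a](ρ[e/c](S))) → 1
  γ[a; MIN(e)→c]((σ[a<=8](ρ[f/c](S)) ⋈[f=g] ρ[g/a](ρ[e/c](S)))) → 1

== RESULT ==
a | c
4 | 4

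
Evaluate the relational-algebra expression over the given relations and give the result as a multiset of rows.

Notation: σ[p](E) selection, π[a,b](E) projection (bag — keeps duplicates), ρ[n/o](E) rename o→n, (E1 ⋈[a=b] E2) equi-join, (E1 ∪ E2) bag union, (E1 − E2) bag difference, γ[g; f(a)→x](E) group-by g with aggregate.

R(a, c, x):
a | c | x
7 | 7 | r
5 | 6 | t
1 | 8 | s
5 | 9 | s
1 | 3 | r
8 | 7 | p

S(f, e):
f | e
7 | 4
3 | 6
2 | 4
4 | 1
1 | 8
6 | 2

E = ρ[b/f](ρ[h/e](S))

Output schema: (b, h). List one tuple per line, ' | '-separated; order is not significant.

Stepwise |·|:
  S → 6
  ρ[h/e](S) → 6
  ρ[b/f](ρ[h/e](S)) → 6

== RESULT ==
b | h
1 | 8
2 | 4
3 | 6
4 | 1
6 | 2
7 | 4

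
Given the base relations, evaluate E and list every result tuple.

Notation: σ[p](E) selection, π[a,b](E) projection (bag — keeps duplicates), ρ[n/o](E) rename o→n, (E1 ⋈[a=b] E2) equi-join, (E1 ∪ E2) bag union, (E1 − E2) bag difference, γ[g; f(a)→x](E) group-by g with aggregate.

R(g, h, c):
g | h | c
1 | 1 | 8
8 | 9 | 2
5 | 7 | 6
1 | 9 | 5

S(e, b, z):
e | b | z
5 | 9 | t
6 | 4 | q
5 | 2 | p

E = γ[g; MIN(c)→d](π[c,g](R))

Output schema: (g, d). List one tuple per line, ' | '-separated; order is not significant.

Row counts bottom-up:
  R → 4
  π[c,g](R) → 4
  γ[g; MIN(c)→d](π[c,g](R)) → 3

== RESULT ==
g | d
1 | 5
5 | 6
8 | 2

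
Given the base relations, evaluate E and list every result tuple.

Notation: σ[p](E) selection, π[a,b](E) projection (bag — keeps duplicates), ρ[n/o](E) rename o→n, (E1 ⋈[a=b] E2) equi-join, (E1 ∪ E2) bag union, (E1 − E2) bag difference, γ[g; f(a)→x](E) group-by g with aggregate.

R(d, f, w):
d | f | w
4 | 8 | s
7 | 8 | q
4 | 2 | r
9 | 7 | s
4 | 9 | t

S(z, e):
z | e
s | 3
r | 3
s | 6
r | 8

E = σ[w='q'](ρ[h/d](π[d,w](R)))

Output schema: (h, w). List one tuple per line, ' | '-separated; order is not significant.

Row counts bottom-up:
  R → 5
  π[d,w](R) → 5
  ρ[h/d](π[d,w](R)) → 5
  σ[w='q'](ρ[h/d](π[d,w](R))) → 1

== RESULT ==
h | w
7 | q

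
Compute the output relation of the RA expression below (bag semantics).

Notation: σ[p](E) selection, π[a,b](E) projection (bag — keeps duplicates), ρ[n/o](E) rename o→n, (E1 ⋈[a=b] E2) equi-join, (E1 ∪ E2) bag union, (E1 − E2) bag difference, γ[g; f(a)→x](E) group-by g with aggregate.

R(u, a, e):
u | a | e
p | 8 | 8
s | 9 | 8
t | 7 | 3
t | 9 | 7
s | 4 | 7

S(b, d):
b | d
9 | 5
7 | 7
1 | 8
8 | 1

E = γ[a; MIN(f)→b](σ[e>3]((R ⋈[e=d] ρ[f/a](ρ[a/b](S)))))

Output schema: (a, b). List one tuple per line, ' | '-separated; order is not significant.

Stepwise |·|:
  R → 5
  S → 4
  ρ[a/b](S) → 4
  ρ[f/a](ρ[a/b](S)) → 4
  (R ⋈[e=d] ρ[f/a](ρ[a/b](S))) → 4
  σ[e>3]((R ⋈[e=d] ρ[f/a](ρ[a/b](S)))) → 4
  γ[a; MIN(f)→b](σ[e>3]((R ⋈[e=d] ρ[f/a](ρ[a/b](S))))) → 3

== RESULT ==
a | b
4 | 7
8 | 1
9 | 1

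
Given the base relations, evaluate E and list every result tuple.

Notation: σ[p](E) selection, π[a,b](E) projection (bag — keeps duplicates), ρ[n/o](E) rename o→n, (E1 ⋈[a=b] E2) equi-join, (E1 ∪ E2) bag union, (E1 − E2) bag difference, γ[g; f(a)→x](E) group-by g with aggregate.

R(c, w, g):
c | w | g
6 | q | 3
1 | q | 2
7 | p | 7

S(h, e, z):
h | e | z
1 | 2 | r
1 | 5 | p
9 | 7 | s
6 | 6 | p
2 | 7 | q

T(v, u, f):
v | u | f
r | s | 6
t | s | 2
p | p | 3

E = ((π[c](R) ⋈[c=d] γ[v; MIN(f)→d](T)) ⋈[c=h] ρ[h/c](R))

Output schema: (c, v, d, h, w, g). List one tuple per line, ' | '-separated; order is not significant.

Subexpression sizes:
  R → 3
  π[c](R) → 3
  T → 3
  γ[v; MIN(f)→d](T) → 3
  (π[c](R) ⋈[c=d] γ[v; MIN(f)→d](T)) → 1
  R → 3
  ρ[h/c](R) → 3
  ((π[c](R) ⋈[c=d] γ[v; MIN(f)→d](T)) ⋈[c=h] ρ[h/c](R)) → 1

== RESULT ==
c | v | d | h | w | g
6 | r | 6 | 6 | q | 3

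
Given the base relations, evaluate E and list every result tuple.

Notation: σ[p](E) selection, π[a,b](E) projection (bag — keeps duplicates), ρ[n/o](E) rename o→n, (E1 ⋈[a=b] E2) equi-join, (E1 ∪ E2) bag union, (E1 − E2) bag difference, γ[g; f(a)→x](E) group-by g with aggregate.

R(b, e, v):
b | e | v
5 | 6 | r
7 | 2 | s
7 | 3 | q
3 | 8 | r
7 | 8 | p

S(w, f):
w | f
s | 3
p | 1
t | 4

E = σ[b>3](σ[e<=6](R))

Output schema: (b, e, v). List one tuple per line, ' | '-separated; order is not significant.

Subexpression sizes:
  R → 5
  σ[e<=6](R) → 3
  σ[b>3](σ[e<=6](R)) → 3

== RESULT ==
b | e | v
5 | 6 | r
7 | 2 | s
7 | 3 | q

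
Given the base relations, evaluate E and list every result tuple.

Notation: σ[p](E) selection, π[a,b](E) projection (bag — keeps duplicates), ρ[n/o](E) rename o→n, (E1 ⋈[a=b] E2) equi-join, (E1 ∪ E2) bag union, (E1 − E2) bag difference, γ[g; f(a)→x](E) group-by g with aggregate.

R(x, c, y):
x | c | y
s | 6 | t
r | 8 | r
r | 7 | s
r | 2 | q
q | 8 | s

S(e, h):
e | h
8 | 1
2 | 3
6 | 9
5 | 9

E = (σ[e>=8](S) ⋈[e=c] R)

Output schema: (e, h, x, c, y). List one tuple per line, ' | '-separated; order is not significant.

Row counts bottom-up:
  S → 4
  σ[e>=8](S) → 1
  R → 5
  (σ[e>=8](S) ⋈[e=c] R) → 2

== RESULT ==
e | h | x | c | y
8 | 1 | q | 8 | s
8 | 1 | r | 8 | r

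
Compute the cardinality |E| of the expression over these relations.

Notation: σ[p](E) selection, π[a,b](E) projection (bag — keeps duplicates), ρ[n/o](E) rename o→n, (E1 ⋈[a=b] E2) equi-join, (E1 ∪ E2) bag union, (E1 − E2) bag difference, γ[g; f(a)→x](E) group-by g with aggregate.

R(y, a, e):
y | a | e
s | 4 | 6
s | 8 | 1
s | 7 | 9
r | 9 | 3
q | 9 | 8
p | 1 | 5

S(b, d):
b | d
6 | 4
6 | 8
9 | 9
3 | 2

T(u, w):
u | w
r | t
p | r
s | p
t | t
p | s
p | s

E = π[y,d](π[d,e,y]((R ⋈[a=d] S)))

Stepwise |·|:
  R → 6
  S → 4
  (R ⋈[a=d] S) → 4
  π[d,e,y]((R ⋈[a=d] S)) → 4
  π[y,d](π[d,e,y]((R ⋈[a=d] S))) → 4

|E| = 4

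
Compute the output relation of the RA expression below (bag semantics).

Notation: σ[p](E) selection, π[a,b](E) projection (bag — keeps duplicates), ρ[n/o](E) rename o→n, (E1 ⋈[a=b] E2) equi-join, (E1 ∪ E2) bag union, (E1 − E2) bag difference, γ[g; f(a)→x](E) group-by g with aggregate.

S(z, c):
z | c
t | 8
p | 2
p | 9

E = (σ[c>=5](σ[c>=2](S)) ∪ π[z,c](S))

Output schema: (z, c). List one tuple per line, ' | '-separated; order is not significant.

Stepwise |·|:
  S → 3
  σ[c>=2](S) → 3
  σ[c>=5](σ[c>=2](S)) → 2
  S → 3
  π[z,c](S) → 3
  (σ[c>=5](σ[c>=2](S)) ∪ π[z,c](S)) → 5

== RESULT ==
z | c
p | 2
p | 9
p | 9
t | 8
t | 8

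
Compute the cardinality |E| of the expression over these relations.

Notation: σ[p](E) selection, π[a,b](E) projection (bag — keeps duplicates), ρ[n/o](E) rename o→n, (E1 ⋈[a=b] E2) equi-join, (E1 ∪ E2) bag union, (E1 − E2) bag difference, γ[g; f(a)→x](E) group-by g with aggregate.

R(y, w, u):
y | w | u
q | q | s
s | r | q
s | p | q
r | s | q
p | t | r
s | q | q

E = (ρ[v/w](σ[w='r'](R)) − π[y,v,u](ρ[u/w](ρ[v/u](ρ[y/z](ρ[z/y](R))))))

Row counts bottom-up:
  R → 6
  σ[w='r'](R) → 1
  ρ[v/w](σ[w='r'](R)) → 1
  R → 6
  ρ[z/y](R) → 6
  ρ[y/z](ρ[z/y](R)) → 6
  ρ[v/u](ρ[y/z](ρ[z/y](R))) → 6
  ρ[u/w](ρ[v/u](ρ[y/z](ρ[z/y](R)))) → 6
  π[y,v,u](ρ[u/w](ρ[v/u](ρ[y/z](ρ[z/y](R))))) → 6
  (ρ[v/w](σ[w='r'](R)) − π[y,v,u](ρ[u/w](ρ[v/u](ρ[y/z](ρ[z/y](R)))))) → 1

|E| = 1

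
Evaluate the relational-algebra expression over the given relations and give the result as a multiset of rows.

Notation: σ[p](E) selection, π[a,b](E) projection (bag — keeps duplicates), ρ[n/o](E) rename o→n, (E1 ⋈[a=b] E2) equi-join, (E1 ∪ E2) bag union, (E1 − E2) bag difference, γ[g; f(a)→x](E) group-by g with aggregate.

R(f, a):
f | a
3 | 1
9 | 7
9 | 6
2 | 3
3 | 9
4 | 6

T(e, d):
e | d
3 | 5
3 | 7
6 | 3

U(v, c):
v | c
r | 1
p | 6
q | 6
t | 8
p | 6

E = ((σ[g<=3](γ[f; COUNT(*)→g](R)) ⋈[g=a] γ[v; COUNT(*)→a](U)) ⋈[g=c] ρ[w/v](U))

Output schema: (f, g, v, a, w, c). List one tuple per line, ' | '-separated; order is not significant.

Row counts bottom-up:
  R → 6
  γ[f; COUNT(*)→g](R) → 4
  σ[g<=3](γ[f; COUNT(*)→g](R)) → 4
  U → 5
  γ[v; COUNT(*)→a](U) → 4
  (σ[g<=3](γ[f; COUNT(*)→g](R)) ⋈[g=a] γ[v; COUNT(*)→a](U)) → 8
  U → 5
  ρ[w/v](U) → 5
  ((σ[g<=3](γ[f; COUNT(*)→g](R)) ⋈[g=a] γ[v; COUNT(*)→a](U)) ⋈[g=c] ρ[w/v](U)) → 6

== RESULT ==
f | g | v | a | w | c
2 | 1 | q | 1 | r | 1
2 | 1 | r | 1 | r | 1
2 | 1 | t | 1 | r | 1
4 | 1 | q | 1 | r | 1
4 | 1 | r | 1 | r | 1
4 | 1 | t | 1 | r | 1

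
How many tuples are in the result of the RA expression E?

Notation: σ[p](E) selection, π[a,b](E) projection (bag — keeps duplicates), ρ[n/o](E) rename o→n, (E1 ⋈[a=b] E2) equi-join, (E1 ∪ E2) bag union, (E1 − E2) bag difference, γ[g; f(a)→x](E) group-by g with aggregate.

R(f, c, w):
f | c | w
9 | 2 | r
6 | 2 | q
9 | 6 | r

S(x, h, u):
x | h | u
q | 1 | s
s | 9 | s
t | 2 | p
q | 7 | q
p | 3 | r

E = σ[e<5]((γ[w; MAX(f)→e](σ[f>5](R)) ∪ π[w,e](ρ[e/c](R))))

Subexpression sizes:
  R → 3
  σ[f>5](R) → 3
  γ[w; MAX(f)→e](σ[f>5](R)) → 2
  R → 3
  ρ[e/c](R) → 3
  π[w,e](ρ[e/c](R)) → 3
  (γ[w; MAX(f)→e](σ[f>5](R)) ∪ π[w,e](ρ[e/c](R))) → 5
  σ[e<5]((γ[w; MAX(f)→e](σ[f>5](R)) ∪ π[w,e](ρ[e/c](R)))) → 2

|E| = 2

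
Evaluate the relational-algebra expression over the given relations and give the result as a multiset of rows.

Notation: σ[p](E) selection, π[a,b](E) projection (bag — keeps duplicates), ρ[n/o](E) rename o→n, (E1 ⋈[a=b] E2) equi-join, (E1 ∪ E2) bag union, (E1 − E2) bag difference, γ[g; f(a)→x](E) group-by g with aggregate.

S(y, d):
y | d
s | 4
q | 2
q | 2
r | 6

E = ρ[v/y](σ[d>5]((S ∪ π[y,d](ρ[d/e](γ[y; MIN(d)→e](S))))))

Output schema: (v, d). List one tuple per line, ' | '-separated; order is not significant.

Subexpression sizes:
  S → 4
  S → 4
  γ[y; MIN(d)→e](S) → 3
  ρ[d/e](γ[y; MIN(d)→e](S)) → 3
  π[y,d](ρ[d/e](γ[y; MIN(d)→e](S))) → 3
  (S ∪ π[y,d](ρ[d/e](γ[y; MIN(d)→e](S)))) → 7
  σ[d>5]((S ∪ π[y,d](ρ[d/e](γ[y; MIN(d)→e](S))))) → 2
  ρ[v/y](σ[d>5]((S ∪ π[y,d](ρ[d/e](γ[y; MIN(d)→e](S)))))) → 2

== RESULT ==
v | d
r | 6
r | 6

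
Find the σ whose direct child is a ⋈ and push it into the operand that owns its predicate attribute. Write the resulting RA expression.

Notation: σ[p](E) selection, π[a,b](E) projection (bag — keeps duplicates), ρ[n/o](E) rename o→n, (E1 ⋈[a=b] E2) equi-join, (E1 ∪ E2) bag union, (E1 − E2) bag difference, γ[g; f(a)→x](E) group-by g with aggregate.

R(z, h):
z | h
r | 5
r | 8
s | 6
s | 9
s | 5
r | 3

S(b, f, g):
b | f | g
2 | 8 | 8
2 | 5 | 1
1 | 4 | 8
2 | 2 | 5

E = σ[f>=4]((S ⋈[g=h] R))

σ filters on f, owned by the left side.
E' = (σ[f>=4](S) ⋈[g=h] R)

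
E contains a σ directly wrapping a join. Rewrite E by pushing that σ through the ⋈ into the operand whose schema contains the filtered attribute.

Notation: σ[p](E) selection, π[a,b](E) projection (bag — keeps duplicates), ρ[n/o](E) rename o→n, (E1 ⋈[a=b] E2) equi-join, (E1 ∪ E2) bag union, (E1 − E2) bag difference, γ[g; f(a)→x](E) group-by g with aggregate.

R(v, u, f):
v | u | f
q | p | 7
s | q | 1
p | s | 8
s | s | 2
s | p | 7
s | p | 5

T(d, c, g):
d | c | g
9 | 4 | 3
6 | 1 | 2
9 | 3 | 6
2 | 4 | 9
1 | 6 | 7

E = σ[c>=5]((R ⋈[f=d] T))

σ filters on c, owned by the right side.
E' = (R ⋈[f=d] σ[c>=5](T))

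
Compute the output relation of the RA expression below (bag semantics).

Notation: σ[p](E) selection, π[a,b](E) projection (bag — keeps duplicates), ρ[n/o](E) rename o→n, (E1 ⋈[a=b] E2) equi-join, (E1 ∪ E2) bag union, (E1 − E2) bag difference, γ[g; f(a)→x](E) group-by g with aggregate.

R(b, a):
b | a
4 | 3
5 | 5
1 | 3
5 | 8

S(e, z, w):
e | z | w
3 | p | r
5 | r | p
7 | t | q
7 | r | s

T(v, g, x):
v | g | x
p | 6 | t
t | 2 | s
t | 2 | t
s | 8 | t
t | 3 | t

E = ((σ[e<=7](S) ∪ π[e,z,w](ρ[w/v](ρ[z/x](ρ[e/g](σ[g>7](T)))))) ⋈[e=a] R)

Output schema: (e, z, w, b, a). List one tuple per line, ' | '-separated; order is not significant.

Row counts bottom-up:
  S → 4
  σ[e<=7](S) → 4
  T → 5
  σ[g>7](T) → 1
  ρ[e/g](σ[g>7](T)) → 1
  ρ[z/x](ρ[e/g](σ[g>7](T))) → 1
  ρ[w/v](ρ[z/x](ρ[e/g](σ[g>7](T)))) → 1
  π[e,z,w](ρ[w/v](ρ[z/x](ρ[e/g](σ[g>7](T))))) → 1
  (σ[e<=7](S) ∪ π[e,z,w](ρ[w/v](ρ[z/x](ρ[e/g](σ[g>7](T)))))) → 5
  R → 4
  ((σ[e<=7](S) ∪ π[e,z,w](ρ[w/v](ρ[z/x](ρ[e/g](σ[g>7](T)))))) ⋈[e=a] R) → 4

== RESULT ==
e | z | w | b | a
3 | p | r | 1 | 3
3 | p | r | 4 | 3
5 | r | p | 5 | 5
8 | t | s | 5 | 8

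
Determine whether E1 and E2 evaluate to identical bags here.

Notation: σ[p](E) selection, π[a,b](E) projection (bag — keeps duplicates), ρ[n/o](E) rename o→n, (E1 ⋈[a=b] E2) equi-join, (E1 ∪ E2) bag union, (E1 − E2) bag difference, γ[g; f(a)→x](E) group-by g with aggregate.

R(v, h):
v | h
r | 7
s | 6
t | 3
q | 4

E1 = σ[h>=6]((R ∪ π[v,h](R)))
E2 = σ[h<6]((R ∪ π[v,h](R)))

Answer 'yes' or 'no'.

E1 row counts bottom-up:
  R → 4
  R → 4
  π[v,h](R) → 4
  (R ∪ π[v,h](R)) → 8
  σ[h>=6]((R ∪ π[v,h](R))) → 4
E2 row counts bottom-up:
  R → 4
  R → 4
  π[v,h](R) → 4
  (R ∪ π[v,h](R)) → 8
  σ[h<6]((R ∪ π[v,h](R))) → 4

E1 result:
v | h
r | 7
r | 7
s | 6
s | 6
E2 result:
v | h
q | 4
q | 4
t | 3
t | 3
Witness: ('r', 7) appears 2× in E1 but 0× in E2.

no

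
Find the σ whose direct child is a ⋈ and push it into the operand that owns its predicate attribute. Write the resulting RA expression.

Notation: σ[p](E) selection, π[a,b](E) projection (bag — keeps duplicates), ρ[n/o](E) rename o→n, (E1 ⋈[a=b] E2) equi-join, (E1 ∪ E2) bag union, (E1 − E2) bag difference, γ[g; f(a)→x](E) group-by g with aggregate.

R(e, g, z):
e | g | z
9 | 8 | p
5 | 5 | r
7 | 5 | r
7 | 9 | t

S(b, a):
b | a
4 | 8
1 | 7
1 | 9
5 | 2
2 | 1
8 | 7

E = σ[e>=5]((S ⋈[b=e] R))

σ filters on e, owned by the right side.
E' = (S ⋈[b=e] σ[e>=5](R))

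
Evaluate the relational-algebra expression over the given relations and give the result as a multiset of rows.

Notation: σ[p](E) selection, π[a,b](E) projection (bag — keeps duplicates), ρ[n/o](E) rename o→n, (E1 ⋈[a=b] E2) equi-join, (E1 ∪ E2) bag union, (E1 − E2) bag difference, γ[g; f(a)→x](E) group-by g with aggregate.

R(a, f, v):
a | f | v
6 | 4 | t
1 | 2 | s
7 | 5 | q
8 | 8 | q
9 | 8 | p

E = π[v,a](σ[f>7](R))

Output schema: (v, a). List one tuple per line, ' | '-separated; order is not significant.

Stepwise |·|:
  R → 5
  σ[f>7](R) → 2
  π[v,a](σ[f>7](R)) → 2

== RESULT ==
v | a
p | 9
q | 8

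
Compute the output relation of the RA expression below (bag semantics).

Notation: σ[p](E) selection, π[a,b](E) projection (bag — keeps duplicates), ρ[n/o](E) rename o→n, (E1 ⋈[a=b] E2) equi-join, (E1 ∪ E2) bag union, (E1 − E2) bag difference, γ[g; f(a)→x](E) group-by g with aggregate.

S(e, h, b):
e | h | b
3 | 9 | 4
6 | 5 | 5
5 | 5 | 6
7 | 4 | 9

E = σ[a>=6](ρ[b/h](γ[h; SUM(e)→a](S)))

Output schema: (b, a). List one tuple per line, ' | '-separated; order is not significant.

Stepwise |·|:
  S → 4
  γ[h; SUM(e)→a](S) → 3
  ρ[b/h](γ[h; SUM(e)→a](S)) → 3
  σ[a>=6](ρ[b/h](γ[h; SUM(e)→a](S))) → 2

== RESULT ==
b | a
4 | 7
5 | 11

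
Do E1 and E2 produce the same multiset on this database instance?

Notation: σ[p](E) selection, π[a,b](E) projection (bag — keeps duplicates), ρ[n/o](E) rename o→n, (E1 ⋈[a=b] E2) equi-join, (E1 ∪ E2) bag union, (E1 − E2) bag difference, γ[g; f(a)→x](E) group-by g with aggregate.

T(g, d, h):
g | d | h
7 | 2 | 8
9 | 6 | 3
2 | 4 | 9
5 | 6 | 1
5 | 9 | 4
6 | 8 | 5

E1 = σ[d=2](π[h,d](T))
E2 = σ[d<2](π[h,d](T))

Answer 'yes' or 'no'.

E1 stepwise |·|:
  T → 6
  π[h,d](T) → 6
  σ[d=2](π[h,d](T)) → 1
E2 stepwise |·|:
  T → 6
  π[h,d](T) → 6
  σ[d<2](π[h,d](T)) → 0

E1 result:
h | d
8 | 2
E2 result:
h | d
(0 rows)
Witness: (8, 2) appears 1× in E1 but 0× in E2.

no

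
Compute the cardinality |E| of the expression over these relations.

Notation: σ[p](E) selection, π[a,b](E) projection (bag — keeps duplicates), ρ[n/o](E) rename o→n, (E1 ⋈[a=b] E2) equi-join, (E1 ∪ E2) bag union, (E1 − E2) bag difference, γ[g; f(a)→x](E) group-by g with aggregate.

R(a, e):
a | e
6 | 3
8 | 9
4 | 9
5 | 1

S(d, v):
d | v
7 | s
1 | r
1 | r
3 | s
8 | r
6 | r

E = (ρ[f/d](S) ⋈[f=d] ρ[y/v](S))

Subexpression sizes:
  S → 6
  ρ[f/d](S) → 6
  S → 6
  ρ[y/v](S) → 6
  (ρ[f/d](S) ⋈[f=d] ρ[y/v](S)) → 8

|E| = 8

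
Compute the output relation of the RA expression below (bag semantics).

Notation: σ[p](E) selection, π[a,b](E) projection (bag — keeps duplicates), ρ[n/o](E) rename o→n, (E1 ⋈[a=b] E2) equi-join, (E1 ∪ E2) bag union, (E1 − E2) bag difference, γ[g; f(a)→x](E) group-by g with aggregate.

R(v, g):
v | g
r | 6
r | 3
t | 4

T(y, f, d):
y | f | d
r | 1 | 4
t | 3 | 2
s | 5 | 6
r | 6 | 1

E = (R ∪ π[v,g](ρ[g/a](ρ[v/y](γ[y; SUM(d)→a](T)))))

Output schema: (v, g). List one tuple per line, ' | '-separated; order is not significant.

Subexpression sizes:
  R → 3
  T → 4
  γ[y; SUM(d)→a](T) → 3
  ρ[v/y](γ[y; SUM(d)→a](T)) → 3
  ρ[g/a](ρ[v/y](γ[y; SUM(d)→a](T))) → 3
  π[v,g](ρ[g/a](ρ[v/y](γ[y; SUM(d)→a](T)))) → 3
  (R ∪ π[v,g](ρ[g/a](ρ[v/y](γ[y; SUM(d)→a](T))))) → 6

== RESULT ==
v | g
r | 3
r | 5
r | 6
s | 6
t | 2
t | 4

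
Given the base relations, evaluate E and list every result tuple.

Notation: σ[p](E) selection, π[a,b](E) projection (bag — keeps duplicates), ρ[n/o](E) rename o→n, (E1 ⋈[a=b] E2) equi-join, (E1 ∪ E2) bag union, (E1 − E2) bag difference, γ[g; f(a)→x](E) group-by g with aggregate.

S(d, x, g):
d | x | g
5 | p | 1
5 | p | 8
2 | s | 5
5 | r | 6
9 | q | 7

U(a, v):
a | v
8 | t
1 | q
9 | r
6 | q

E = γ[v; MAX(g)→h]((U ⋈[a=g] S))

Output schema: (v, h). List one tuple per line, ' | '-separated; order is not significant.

Subexpression sizes:
  U → 4
  S → 5
  (U ⋈[a=g] S) → 3
  γ[v; MAX(g)→h]((U ⋈[a=g] S)) → 2

== RESULT ==
v | h
q | 6
t | 8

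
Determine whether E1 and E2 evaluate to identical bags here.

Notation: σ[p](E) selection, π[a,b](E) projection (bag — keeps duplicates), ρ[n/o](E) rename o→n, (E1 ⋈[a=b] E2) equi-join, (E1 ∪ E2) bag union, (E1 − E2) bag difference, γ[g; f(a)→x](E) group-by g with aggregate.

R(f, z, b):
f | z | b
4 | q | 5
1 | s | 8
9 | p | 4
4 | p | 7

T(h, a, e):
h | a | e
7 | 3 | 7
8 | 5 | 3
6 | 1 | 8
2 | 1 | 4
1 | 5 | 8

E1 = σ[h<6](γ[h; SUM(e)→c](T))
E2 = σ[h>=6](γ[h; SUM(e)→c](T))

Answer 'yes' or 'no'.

E1 stepwise |·|:
  T → 5
  γ[h; SUM(e)→c](T) → 5
  σ[h<6](γ[h; SUM(e)→c](T)) → 2
E2 stepwise |·|:
  T → 5
  γ[h; SUM(e)→c](T) → 5
  σ[h>=6](γ[h; SUM(e)→c](T)) → 3

E1 result:
h | c
1 | 8
2 | 4
E2 result:
h | c
6 | 8
7 | 7
8 | 3
Witness: (2, 4) appears 1× in E1 but 0× in E2.

no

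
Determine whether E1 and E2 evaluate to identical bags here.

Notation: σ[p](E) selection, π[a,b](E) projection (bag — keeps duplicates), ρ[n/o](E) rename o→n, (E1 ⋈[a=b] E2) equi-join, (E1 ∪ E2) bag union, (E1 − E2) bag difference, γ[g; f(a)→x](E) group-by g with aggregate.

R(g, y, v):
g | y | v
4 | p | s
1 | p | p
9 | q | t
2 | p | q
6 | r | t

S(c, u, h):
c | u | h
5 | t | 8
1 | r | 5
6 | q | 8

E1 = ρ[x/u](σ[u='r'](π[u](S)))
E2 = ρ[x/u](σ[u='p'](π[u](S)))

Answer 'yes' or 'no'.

E1 row counts bottom-up:
  S → 3
  π[u](S) → 3
  σ[u='r'](π[u](S)) → 1
  ρ[x/u](σ[u='r'](π[u](S))) → 1
E2 row counts bottom-up:
  S → 3
  π[u](S) → 3
  σ[u='p'](π[u](S)) → 0
  ρ[x/u](σ[u='p'](π[u](S))) → 0

E1 result:
x
r
E2 result:
x
(0 rows)
Witness: ('r',) appears 1× in E1 but 0× in E2.

no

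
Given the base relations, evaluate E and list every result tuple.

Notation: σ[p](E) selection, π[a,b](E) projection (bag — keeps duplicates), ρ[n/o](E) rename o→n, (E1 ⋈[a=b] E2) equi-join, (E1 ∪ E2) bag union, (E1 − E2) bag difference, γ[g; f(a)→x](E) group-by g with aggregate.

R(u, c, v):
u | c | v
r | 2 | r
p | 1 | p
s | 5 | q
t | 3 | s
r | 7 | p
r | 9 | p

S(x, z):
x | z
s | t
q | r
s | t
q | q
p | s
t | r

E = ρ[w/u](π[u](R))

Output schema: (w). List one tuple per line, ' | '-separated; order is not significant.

Subexpression sizes:
  R → 6
  π[u](R) → 6
  ρ[w/u](π[u](R)) → 6

== RESULT ==
w
p
r
r
r
s
t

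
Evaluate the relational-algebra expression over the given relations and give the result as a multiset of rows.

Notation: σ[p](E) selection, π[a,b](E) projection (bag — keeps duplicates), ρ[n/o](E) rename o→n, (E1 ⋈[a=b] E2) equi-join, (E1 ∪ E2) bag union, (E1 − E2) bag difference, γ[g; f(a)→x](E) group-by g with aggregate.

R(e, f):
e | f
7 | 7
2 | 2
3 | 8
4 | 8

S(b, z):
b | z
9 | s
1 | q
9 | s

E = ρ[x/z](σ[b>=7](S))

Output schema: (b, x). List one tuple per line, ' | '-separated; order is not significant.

Per-node cardinality:
  S → 3
  σ[b>=7](S) → 2
  ρ[x/z](σ[b>=7](S)) → 2

== RESULT ==
b | x
9 | s
9 | s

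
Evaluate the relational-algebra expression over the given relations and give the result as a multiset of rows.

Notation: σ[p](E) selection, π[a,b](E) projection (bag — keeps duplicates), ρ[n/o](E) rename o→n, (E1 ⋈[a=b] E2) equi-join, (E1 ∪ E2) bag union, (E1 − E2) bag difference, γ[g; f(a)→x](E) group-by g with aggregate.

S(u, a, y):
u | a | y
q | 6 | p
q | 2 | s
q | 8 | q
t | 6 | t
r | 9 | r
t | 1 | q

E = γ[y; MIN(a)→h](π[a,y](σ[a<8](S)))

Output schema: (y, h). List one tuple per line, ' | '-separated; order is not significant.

Subexpression sizes:
  S → 6
  σ[a<8](S) → 4
  π[a,y](σ[a<8](S)) → 4
  γ[y; MIN(a)→h](π[a,y](σ[a<8](S))) → 4

== RESULT ==
y | h
p | 6
q | 1
s | 2
t | 6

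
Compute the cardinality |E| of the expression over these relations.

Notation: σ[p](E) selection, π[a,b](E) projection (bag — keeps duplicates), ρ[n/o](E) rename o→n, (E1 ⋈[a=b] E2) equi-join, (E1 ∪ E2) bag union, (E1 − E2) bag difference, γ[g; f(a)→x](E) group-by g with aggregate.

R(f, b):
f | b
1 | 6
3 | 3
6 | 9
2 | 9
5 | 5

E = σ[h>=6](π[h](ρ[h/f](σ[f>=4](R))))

Stepwise |·|:
  R → 5
  σ[f>=4](R) → 2
  ρ[h/f](σ[f>=4](R)) → 2
  π[h](ρ[h/f](σ[f>=4](R))) → 2
  σ[h>=6](π[h](ρ[h/f](σ[f>=4](R)))) → 1

|E| = 1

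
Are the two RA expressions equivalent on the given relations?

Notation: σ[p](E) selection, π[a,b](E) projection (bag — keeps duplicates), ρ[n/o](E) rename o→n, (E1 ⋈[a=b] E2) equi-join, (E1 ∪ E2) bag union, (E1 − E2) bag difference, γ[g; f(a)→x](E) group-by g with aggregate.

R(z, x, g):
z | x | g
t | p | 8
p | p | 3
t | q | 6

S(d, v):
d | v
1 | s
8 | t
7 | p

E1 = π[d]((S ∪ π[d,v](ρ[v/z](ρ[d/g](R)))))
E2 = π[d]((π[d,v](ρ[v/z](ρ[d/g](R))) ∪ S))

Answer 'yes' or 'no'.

E1 row counts bottom-up:
  S → 3
  R → 3
  ρ[d/g](R) → 3
  ρ[v/z](ρ[d/g](R)) → 3
  π[d,v](ρ[v/z](ρ[d/g](R))) → 3
  (S ∪ π[d,v](ρ[v/z](ρ[d/g](R)))) → 6
  π[d]((S ∪ π[d,v](ρ[v/z](ρ[d/g](R))))) → 6
E2 row counts bottom-up:
  R → 3
  ρ[d/g](R) → 3
  ρ[v/z](ρ[d/g](R)) → 3
  π[d,v](ρ[v/z](ρ[d/g](R))) → 3
  S → 3
  (π[d,v](ρ[v/z](ρ[d/g](R))) ∪ S) → 6
  π[d]((π[d,v](ρ[v/z](ρ[d/g](R))) ∪ S)) → 6

E1 and E2 produce the same multiset:
d
1
3
6
7
8
8

yes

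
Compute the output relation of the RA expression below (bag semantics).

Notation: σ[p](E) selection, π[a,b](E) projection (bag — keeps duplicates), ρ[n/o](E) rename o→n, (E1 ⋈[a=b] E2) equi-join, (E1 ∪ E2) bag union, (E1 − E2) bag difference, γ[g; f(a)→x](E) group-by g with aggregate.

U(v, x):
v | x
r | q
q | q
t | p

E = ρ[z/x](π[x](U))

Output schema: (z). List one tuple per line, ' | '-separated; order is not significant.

Per-node cardinality:
  U → 3
  π[x](U) → 3
  ρ[z/x](π[x](U)) → 3

== RESULT ==
z
p
q
q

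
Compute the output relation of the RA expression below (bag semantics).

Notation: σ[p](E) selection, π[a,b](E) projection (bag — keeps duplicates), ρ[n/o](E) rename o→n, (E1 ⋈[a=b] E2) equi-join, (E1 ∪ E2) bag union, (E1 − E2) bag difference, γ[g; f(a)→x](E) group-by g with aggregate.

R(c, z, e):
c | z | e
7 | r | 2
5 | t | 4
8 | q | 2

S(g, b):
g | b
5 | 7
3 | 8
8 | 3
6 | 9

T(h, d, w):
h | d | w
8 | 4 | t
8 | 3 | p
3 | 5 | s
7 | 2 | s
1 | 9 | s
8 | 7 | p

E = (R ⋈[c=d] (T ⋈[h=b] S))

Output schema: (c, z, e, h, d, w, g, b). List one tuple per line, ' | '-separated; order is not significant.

Per-node cardinality:
  R → 3
  T → 6
  S → 4
  (T ⋈[h=b] S) → 5
  (R ⋈[c=d] (T ⋈[h=b] S)) → 2

== RESULT ==
c | z | e | h | d | w | g | b
5 | t | 4 | 3 | 5 | s | 8 | 3
7 | r | 2 | 8 | 7 | p | 3 | 8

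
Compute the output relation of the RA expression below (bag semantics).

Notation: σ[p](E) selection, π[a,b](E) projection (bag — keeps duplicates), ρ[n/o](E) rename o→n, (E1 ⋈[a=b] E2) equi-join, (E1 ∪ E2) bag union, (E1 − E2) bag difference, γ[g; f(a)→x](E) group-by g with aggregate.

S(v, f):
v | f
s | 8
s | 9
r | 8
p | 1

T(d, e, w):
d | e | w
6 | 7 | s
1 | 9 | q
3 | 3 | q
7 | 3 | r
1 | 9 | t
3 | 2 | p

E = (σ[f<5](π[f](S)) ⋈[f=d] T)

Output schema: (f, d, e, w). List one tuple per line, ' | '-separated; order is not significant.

Stepwise |·|:
  S → 4
  π[f](S) → 4
  σ[f<5](π[f](S)) → 1
  T → 6
  (σ[f<5](π[f](S)) ⋈[f=d] T) → 2

== RESULT ==
f | d | e | w
1 | 1 | 9 | q
1 | 1 | 9 | t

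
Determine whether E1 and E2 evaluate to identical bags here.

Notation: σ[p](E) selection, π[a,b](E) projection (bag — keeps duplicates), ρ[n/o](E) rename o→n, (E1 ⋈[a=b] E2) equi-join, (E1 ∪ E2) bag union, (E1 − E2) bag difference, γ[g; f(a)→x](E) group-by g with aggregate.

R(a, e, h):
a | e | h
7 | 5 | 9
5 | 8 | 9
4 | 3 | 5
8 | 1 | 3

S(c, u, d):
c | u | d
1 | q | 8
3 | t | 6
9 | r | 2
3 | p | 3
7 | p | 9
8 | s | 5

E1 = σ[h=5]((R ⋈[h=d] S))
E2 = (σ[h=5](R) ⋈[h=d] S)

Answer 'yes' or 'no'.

E1 row counts bottom-up:
  R → 4
  S → 6
  (R ⋈[h=d] S) → 4
  σ[h=5]((R ⋈[h=d] S)) → 1
E2 row counts bottom-up:
  R → 4
  σ[h=5](R) → 1
  S → 6
  (σ[h=5](R) ⋈[h=d] S) → 1

E1 and E2 produce the same multiset:
a | e | h | c | u | d
4 | 3 | 5 | 8 | s | 5

yes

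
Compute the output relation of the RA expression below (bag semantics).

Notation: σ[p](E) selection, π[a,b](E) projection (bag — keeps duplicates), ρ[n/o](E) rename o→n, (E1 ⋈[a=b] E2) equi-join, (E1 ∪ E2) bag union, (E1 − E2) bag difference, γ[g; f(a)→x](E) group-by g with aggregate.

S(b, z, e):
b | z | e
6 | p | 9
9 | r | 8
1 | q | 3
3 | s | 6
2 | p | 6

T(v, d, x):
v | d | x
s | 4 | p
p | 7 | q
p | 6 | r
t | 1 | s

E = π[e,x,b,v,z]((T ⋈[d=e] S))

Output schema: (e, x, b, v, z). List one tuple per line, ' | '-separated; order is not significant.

Row counts bottom-up:
  T → 4
  S → 5
  (T ⋈[d=e] S) → 2
  π[e,x,b,v,z]((T ⋈[d=e] S)) → 2

== RESULT ==
e | x | b | v | z
6 | r | 2 | p | p
6 | r | 3 | p | s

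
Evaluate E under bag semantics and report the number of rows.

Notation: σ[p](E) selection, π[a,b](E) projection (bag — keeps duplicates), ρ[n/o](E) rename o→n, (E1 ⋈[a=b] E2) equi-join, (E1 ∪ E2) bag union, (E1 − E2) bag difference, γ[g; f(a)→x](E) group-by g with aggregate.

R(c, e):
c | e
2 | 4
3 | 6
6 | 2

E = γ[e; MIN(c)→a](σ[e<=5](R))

Subexpression sizes:
  R → 3
  σ[e<=5](R) → 2
  γ[e; MIN(c)→a](σ[e<=5](R)) → 2

|E| = 2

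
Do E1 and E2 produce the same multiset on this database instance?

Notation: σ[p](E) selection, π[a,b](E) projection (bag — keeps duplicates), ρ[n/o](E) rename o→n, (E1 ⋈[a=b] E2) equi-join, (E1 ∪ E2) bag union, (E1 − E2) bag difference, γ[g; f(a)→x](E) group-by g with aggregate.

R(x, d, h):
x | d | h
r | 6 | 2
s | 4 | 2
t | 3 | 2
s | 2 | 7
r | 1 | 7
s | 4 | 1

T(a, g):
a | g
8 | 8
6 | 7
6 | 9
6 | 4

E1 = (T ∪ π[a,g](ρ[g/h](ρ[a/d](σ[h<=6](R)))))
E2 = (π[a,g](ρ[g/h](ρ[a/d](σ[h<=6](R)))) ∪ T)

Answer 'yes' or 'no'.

E1 stepwise |·|:
  T → 4
  R → 6
  σ[h<=6](R) → 4
  ρ[a/d](σ[h<=6](R)) → 4
  ρ[g/h](ρ[a/d](σ[h<=6](R))) → 4
  π[a,g](ρ[g/h](ρ[a/d](σ[h<=6](R)))) → 4
  (T ∪ π[a,g](ρ[g/h](ρ[a/d](σ[h<=6](R))))) → 8
E2 stepwise |·|:
  R → 6
  σ[h<=6](R) → 4
  ρ[a/d](σ[h<=6](R)) → 4
  ρ[g/h](ρ[a/d](σ[h<=6](R))) → 4
  π[a,g](ρ[g/h](ρ[a/d](σ[h<=6](R)))) → 4
  T → 4
  (π[a,g](ρ[g/h](ρ[a/d](σ[h<=6](R)))) ∪ T) → 8

E1 and E2 produce the same multiset:
a | g
3 | 2
4 | 1
4 | 2
6 | 2
6 | 4
6 | 7
6 | 9
8 | 8

yes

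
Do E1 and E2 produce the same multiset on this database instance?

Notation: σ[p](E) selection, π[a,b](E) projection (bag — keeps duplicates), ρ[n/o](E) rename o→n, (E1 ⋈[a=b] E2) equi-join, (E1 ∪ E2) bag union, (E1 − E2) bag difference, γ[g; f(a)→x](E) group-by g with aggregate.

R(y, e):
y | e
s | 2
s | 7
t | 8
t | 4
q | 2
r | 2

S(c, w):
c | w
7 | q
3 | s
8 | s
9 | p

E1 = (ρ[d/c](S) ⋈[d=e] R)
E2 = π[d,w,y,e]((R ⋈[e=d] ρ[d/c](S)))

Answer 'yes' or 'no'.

E1 row counts bottom-up:
  S → 4
  ρ[d/c](S) → 4
  R → 6
  (ρ[d/c](S) ⋈[d=e] R) → 2
E2 row counts bottom-up:
  R → 6
  S → 4
  ρ[d/c](S) → 4
  (R ⋈[e=d] ρ[d/c](S)) → 2
  π[d,w,y,e]((R ⋈[e=d] ρ[d/c](S))) → 2

E1 and E2 produce the same multiset:
d | w | y | e
7 | q | s | 7
8 | s | t | 8

yes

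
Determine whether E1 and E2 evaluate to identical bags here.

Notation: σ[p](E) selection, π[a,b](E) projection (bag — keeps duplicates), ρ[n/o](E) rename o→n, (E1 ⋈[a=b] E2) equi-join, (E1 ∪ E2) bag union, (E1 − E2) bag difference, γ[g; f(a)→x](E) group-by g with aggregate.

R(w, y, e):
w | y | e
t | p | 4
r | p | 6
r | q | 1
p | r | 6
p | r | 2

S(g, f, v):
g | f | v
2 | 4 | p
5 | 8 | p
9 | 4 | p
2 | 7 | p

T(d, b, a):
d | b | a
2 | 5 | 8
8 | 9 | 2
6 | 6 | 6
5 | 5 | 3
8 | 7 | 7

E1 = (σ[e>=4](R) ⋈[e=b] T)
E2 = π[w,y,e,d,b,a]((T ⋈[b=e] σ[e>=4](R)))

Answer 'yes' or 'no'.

E1 stepwise |·|:
  R → 5
  σ[e>=4](R) → 3
  T → 5
  (σ[e>=4](R) ⋈[e=b] T) → 2
E2 stepwise |·|:
  T → 5
  R → 5
  σ[e>=4](R) → 3
  (T ⋈[b=e] σ[e>=4](R)) → 2
  π[w,y,e,d,b,a]((T ⋈[b=e] σ[e>=4](R))) → 2

E1 and E2 produce the same multiset:
w | y | e | d | b | a
p | r | 6 | 6 | 6 | 6
r | p | 6 | 6 | 6 | 6

yes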